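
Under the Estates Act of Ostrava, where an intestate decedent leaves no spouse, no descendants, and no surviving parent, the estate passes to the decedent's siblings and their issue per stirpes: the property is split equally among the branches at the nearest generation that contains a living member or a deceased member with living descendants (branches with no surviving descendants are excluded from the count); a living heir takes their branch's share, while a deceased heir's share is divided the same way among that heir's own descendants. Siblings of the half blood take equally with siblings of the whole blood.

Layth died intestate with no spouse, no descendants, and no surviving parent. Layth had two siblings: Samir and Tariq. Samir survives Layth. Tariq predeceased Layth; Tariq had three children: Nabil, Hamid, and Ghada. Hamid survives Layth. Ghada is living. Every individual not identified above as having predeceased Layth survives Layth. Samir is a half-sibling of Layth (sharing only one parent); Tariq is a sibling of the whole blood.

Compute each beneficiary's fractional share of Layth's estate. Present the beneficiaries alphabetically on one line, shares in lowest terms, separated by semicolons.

No spouse, descendants, or parent survives, so the estate passes to Layth's siblings per stirpes.
Half-blood and whole-blood siblings take equally under the stated rule.
The estate is divided into 2 equal shares of 1/2 among Samir, Tariq.
Samir is living and takes 1/2.
Tariq predeceased; the 1/2 allotted to Tariq's branch passes to Tariq's issue by representation.
The 1/2 is divided into 3 equal shares of 1/6 among Nabil, Hamid, Ghada.
Nabil is living and takes 1/6.
Hamid is living and takes 1/6.
Ghada is living and takes 1/6.

Ghada 1/6; Hamid 1/6; Nabil 1/6; Samir 1/2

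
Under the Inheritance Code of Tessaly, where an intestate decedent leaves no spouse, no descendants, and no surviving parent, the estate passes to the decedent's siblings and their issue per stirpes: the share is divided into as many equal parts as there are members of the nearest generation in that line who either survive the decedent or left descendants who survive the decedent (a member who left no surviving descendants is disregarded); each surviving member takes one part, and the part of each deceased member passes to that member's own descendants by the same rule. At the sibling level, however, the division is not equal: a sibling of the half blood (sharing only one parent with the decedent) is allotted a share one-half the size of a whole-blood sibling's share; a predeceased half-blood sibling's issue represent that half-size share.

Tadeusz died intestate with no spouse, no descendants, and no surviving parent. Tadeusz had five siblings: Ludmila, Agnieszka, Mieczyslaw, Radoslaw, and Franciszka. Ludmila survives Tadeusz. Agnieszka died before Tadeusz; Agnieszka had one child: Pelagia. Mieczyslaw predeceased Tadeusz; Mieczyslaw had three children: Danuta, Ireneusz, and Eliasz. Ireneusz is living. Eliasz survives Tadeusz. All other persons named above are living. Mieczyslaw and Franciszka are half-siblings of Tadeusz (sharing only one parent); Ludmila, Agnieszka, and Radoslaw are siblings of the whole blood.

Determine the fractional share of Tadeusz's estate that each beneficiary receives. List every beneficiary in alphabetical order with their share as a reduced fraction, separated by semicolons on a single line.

Danuta 1/24; Eliasz 1/24; Franciszka 1/8; Ireneusz 1/24; Ludmila 1/4; Pelagia 1/4; Radoslaw 1/4

No spouse, descendants, or parent survives, so the estate passes to Tadeusz's siblings per stirpes.
Half-blood siblings count for one-half the weight of whole-blood siblings at the initial division.
Dividing 1 in proportion to weights (total weight 4): Ludmila (weight 1) → 1/4; Agnieszka (weight 1) → 1/4; Mieczyslaw (weight 1/2) → 1/8; Radoslaw (weight 1) → 1/4; Franciszka (weight 1/2) → 1/8.
Ludmila is living and takes 1/4.
Agnieszka predeceased; the 1/4 allotted to Agnieszka's branch passes to Agnieszka's issue by representation.
Pelagia is the sole taker at this level and receives the full 1/4.
Mieczyslaw predeceased; the 1/8 allotted to Mieczyslaw's branch passes to Mieczyslaw's issue by representation.
The 1/8 is divided into 3 equal shares of 1/24 among Danuta, Ireneusz, Eliasz.
Danuta is living and takes 1/24.
Ireneusz is living and takes 1/24.
Eliasz is living and takes 1/24.
Radoslaw is living and takes 1/4.
Franciszka is living and takes 1/8.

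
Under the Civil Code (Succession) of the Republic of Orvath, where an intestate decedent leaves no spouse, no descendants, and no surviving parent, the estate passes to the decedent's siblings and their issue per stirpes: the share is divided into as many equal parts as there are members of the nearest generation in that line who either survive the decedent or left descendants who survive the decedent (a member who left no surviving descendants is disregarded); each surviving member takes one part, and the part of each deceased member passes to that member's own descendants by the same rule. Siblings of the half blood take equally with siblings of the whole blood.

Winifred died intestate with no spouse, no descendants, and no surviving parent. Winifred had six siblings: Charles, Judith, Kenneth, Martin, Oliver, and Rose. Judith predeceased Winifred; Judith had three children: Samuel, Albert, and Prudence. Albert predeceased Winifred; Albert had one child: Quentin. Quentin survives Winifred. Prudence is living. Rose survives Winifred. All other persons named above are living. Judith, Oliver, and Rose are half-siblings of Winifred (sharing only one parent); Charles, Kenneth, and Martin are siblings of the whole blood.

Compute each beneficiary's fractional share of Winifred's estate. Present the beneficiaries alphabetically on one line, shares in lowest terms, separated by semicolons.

Charles 1/6; Kenneth 1/6; Martin 1/6; Oliver 1/6; Prudence 1/18; Quentin 1/18; Rose 1/6; Samuel 1/18

No spouse, descendants, or parent survives, so the estate passes to Winifred's siblings per stirpes.
Half-blood and whole-blood siblings take equally under the stated rule.
The estate is divided into 6 equal shares of 1/6 among Charles, Judith, Kenneth, Martin, Oliver, Rose.
Charles is living and takes 1/6.
Judith predeceased; the 1/6 allotted to Judith's branch passes to Judith's issue by representation.
The 1/6 is divided into 3 equal shares of 1/18 among Samuel, Albert, Prudence.
Samuel is living and takes 1/18.
Albert predeceased; the 1/18 allotted to Albert's branch passes to Albert's issue by representation.
Quentin is the sole taker at this level and receives the full 1/18.
Prudence is living and takes 1/18.
Kenneth is living and takes 1/6.
Martin is living and takes 1/6.
Oliver is living and takes 1/6.
Rose is living and takes 1/6.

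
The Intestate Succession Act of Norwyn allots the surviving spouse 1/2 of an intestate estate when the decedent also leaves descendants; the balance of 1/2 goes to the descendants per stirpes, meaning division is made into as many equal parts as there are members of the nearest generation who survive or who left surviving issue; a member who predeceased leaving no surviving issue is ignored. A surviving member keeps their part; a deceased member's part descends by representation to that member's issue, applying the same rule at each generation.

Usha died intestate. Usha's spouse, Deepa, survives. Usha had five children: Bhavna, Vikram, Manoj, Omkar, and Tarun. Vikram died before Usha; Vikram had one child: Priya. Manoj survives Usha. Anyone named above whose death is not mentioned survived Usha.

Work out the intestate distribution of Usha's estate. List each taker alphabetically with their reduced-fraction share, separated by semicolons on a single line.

Bhavna 1/10; Deepa 1/2; Manoj 1/10; Omkar 1/10; Priya 1/10; Tarun 1/10

Deepa, as surviving spouse, takes 1/2.
The remaining 1/2 passes to Usha's descendants per stirpes.
The 1/2 is divided into 5 equal shares of 1/10 among Bhavna, Vikram, Manoj, Omkar, Tarun.
Bhavna is living and takes 1/10.
Vikram predeceased; the 1/10 allotted to Vikram's branch passes to Vikram's issue by representation.
Priya is the sole taker at this level and receives the full 1/10.
Manoj is living and takes 1/10.
Omkar is living and takes 1/10.
Tarun is living and takes 1/10.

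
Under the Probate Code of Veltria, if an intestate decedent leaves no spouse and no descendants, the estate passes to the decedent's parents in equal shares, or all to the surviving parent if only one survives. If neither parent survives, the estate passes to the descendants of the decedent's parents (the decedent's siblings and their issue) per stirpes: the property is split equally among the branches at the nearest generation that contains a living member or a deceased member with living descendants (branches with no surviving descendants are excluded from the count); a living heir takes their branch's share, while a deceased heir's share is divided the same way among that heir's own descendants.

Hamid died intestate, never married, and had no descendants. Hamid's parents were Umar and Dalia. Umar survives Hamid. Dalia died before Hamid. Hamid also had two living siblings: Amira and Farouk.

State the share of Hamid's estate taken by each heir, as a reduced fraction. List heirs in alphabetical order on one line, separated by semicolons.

Only one parent, Umar, survives, so Umar takes the entire estate. The siblings take nothing because a surviving parent has priority.

Umar 1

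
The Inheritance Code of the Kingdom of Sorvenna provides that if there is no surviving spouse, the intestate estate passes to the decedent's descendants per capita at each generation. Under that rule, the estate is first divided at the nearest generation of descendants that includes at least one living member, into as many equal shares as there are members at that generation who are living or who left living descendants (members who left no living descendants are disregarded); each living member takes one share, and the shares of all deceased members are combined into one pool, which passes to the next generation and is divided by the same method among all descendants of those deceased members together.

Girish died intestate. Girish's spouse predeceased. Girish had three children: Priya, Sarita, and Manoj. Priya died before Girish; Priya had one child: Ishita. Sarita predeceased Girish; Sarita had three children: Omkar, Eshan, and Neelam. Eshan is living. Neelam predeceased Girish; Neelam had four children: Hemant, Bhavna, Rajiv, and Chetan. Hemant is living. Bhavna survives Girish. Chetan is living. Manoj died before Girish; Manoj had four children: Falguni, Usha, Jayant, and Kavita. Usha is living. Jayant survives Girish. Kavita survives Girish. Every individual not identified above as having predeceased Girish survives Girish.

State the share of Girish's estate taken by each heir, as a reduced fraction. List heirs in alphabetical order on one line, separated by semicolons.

Bhavna 1/32; Chetan 1/32; Eshan 1/8; Falguni 1/8; Hemant 1/32; Ishita 1/8; Jayant 1/8; Kavita 1/8; Omkar 1/8; Rajiv 1/32; Usha 1/8

There is no surviving spouse, so the entire estate passes to Girish's descendants per capita at each generation.
No one at generation 1 (Priya, Sarita, Manoj) is living; moving to the next generation.
At generation 2 (Ishita, Omkar, Eshan, Neelam, Falguni, Usha, Jayant, Kavita) there are 8 shares of (1)/8 = 1/8 each.
Living: Ishita, Omkar, Eshan, Falguni, Usha, Jayant, and Kavita — each takes 1/8.
Deceased: Neelam. That 1/8 share is carried to generation 3.
At generation 3 (Hemant, Bhavna, Rajiv, Chetan) there are 4 shares of (1/8)/4 = 1/32 each.
Living: Hemant, Bhavna, Rajiv, and Chetan — each takes 1/32.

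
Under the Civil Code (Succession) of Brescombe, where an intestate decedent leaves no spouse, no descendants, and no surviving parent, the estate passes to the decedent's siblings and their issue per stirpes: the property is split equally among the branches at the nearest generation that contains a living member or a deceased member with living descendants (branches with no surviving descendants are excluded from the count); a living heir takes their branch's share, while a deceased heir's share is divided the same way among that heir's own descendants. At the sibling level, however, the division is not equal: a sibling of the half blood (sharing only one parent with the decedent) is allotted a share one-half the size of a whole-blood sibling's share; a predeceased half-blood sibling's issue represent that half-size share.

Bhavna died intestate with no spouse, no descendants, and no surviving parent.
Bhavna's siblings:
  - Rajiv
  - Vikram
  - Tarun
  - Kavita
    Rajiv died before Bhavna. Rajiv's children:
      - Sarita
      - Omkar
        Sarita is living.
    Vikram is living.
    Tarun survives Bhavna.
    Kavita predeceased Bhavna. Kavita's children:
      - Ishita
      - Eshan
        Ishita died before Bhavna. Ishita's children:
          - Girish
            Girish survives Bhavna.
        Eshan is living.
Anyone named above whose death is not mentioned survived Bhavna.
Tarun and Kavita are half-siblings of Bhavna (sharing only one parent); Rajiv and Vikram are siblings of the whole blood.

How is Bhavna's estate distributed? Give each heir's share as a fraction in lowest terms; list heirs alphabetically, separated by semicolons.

No spouse, descendants, or parent survives, so the estate passes to Bhavna's siblings per stirpes.
Half-blood siblings count for one-half the weight of whole-blood siblings at the initial division.
Dividing 1 in proportion to weights (total weight 3): Rajiv (weight 1) → 1/3; Vikram (weight 1) → 1/3; Tarun (weight 1/2) → 1/6; Kavita (weight 1/2) → 1/6.
Rajiv predeceased; the 1/3 allotted to Rajiv's branch passes to Rajiv's issue by representation.
The 1/3 is divided into 2 equal shares of 1/6 among Sarita, Omkar.
Sarita is living and takes 1/6.
Omkar is living and takes 1/6.
Vikram is living and takes 1/3.
Tarun is living and takes 1/6.
Kavita predeceased; the 1/6 allotted to Kavita's branch passes to Kavita's issue by representation.
The 1/6 is divided into 2 equal shares of 1/12 among Ishita, Eshan.
Ishita predeceased; the 1/12 allotted to Ishita's branch passes to Ishita's issue by representation.
Girish is the sole taker at this level and receives the full 1/12.
Eshan is living and takes 1/12.

Eshan 1/12; Girish 1/12; Omkar 1/6; Sarita 1/6; Tarun 1/6; Vikram 1/3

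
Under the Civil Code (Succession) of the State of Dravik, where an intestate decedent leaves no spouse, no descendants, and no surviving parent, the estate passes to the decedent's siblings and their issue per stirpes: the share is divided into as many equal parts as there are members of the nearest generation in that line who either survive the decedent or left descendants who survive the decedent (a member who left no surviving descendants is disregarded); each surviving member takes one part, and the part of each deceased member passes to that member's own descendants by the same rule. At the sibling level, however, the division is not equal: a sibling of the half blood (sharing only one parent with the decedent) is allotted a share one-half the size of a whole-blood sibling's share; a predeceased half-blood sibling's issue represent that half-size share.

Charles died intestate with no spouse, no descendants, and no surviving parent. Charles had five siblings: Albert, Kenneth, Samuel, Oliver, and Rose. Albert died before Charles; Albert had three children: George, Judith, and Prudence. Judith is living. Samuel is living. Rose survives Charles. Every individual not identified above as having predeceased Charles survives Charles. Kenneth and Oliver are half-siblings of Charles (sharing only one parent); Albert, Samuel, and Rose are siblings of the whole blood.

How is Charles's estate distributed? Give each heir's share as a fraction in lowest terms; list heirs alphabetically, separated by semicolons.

No spouse, descendants, or parent survives, so the estate passes to Charles's siblings per stirpes.
Half-blood siblings count for one-half the weight of whole-blood siblings at the initial division.
Dividing 1 in proportion to weights (total weight 4): Albert (weight 1) → 1/4; Kenneth (weight 1/2) → 1/8; Samuel (weight 1) → 1/4; Oliver (weight 1/2) → 1/8; Rose (weight 1) → 1/4.
Albert predeceased; the 1/4 allotted to Albert's branch passes to Albert's issue by representation.
The 1/4 is divided into 3 equal shares of 1/12 among George, Judith, Prudence.
George is living and takes 1/12.
Judith is living and takes 1/12.
Prudence is living and takes 1/12.
Kenneth is living and takes 1/8.
Samuel is living and takes 1/4.
Oliver is living and takes 1/8.
Rose is living and takes 1/4.

George 1/12; Judith 1/12; Kenneth 1/8; Oliver 1/8; Prudence 1/12; Rose 1/4; Samuel 1/4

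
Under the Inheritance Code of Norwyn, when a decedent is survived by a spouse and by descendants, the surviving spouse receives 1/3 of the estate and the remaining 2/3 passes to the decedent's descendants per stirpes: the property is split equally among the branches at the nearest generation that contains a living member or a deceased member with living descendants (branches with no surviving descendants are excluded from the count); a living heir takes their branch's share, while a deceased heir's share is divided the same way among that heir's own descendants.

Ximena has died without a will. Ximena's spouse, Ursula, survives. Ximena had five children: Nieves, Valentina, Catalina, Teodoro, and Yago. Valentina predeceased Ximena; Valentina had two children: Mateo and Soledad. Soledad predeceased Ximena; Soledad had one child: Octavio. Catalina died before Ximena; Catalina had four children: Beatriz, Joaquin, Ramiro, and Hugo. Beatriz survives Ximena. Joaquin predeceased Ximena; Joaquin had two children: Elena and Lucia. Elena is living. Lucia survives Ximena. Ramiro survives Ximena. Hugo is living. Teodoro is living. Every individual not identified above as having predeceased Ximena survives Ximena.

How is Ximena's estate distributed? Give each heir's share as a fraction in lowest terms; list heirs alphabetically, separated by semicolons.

Beatriz 1/30; Elena 1/60; Hugo 1/30; Lucia 1/60; Mateo 1/15; Nieves 2/15; Octavio 1/15; Ramiro 1/30; Teodoro 2/15; Ursula 1/3; Yago 2/15

Ursula, as surviving spouse, takes 1/3.
The remaining 2/3 passes to Ximena's descendants per stirpes.
The 2/3 is divided into 5 equal shares of 2/15 among Nieves, Valentina, Catalina, Teodoro, Yago.
Nieves is living and takes 2/15.
Valentina predeceased; the 2/15 allotted to Valentina's branch passes to Valentina's issue by representation.
The 2/15 is divided into 2 equal shares of 1/15 among Mateo, Soledad.
Mateo is living and takes 1/15.
Soledad predeceased; the 1/15 allotted to Soledad's branch passes to Soledad's issue by representation.
Octavio is the sole taker at this level and receives the full 1/15.
Catalina predeceased; the 2/15 allotted to Catalina's branch passes to Catalina's issue by representation.
The 2/15 is divided into 4 equal shares of 1/30 among Beatriz, Joaquin, Ramiro, Hugo.
Beatriz is living and takes 1/30.
Joaquin predeceased; the 1/30 allotted to Joaquin's branch passes to Joaquin's issue by representation.
The 1/30 is divided into 2 equal shares of 1/60 among Elena, Lucia.
Elena is living and takes 1/60.
Lucia is living and takes 1/60.
Ramiro is living and takes 1/30.
Hugo is living and takes 1/30.
Teodoro is living and takes 2/15.
Yago is living and takes 2/15.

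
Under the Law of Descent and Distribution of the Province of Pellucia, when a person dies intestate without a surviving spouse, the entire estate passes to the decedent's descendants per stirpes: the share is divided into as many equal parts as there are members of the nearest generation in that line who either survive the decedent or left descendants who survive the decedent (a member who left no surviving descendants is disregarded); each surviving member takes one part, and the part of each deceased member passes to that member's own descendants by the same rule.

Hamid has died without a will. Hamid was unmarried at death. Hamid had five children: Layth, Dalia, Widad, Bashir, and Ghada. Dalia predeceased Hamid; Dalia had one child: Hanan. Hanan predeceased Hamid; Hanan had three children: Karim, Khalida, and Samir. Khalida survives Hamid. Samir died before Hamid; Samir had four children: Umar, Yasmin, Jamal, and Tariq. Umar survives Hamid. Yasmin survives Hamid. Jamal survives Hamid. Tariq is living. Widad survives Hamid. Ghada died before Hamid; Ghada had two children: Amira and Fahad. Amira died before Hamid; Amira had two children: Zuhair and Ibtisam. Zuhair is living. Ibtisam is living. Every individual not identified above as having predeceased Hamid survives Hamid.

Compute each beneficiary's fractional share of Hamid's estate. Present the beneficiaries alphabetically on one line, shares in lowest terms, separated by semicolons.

There is no surviving spouse, so the entire estate passes to Hamid's descendants per stirpes.
The estate is divided into 5 equal shares of 1/5 among Layth, Dalia, Widad, Bashir, Ghada.
Layth is living and takes 1/5.
Dalia predeceased; the 1/5 allotted to Dalia's branch passes to Dalia's issue by representation.
Hanan's line is the sole branch at this level, so the full 1/5 passes to Hanan's issue by representation.
The 1/5 is divided into 3 equal shares of 1/15 among Karim, Khalida, Samir.
Karim is living and takes 1/15.
Khalida is living and takes 1/15.
Samir predeceased; the 1/15 allotted to Samir's branch passes to Samir's issue by representation.
The 1/15 is divided into 4 equal shares of 1/60 among Umar, Yasmin, Jamal, Tariq.
Umar is living and takes 1/60.
Yasmin is living and takes 1/60.
Jamal is living and takes 1/60.
Tariq is living and takes 1/60.
Widad is living and takes 1/5.
Bashir is living and takes 1/5.
Ghada predeceased; the 1/5 allotted to Ghada's branch passes to Ghada's issue by representation.
The 1/5 is divided into 2 equal shares of 1/10 among Amira, Fahad.
Amira predeceased; the 1/10 allotted to Amira's branch passes to Amira's issue by representation.
The 1/10 is divided into 2 equal shares of 1/20 among Zuhair, Ibtisam.
Zuhair is living and takes 1/20.
Ibtisam is living and takes 1/20.
Fahad is living and takes 1/10.

Bashir 1/5; Fahad 1/10; Ibtisam 1/20; Jamal 1/60; Karim 1/15; Khalida 1/15; Layth 1/5; Tariq 1/60; Umar 1/60; Widad 1/5; Yasmin 1/60; Zuhair 1/20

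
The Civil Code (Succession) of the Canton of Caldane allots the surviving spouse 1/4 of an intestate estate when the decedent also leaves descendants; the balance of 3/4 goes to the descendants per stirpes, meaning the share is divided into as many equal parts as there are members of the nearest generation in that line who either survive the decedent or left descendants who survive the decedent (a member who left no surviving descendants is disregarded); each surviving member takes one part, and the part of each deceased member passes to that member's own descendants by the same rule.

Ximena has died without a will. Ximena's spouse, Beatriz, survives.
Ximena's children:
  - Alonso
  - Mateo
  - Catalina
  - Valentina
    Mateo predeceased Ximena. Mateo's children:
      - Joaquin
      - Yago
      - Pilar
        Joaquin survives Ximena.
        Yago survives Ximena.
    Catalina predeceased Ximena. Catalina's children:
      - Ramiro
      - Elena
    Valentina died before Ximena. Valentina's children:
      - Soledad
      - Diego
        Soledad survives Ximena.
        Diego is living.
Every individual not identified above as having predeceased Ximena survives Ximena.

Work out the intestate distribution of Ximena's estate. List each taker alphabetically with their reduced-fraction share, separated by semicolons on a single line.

Alonso 3/16; Beatriz 1/4; Diego 3/32; Elena 3/32; Joaquin 1/16; Pilar 1/16; Ramiro 3/32; Soledad 3/32; Yago 1/16

Beatriz, as surviving spouse, takes 1/4.
The remaining 3/4 passes to Ximena's descendants per stirpes.
The 3/4 is divided into 4 equal shares of 3/16 among Alonso, Mateo, Catalina, Valentina.
Alonso is living and takes 3/16.
Mateo predeceased; the 3/16 allotted to Mateo's branch passes to Mateo's issue by representation.
The 3/16 is divided into 3 equal shares of 1/16 among Joaquin, Yago, Pilar.
Joaquin is living and takes 1/16.
Yago is living and takes 1/16.
Pilar is living and takes 1/16.
Catalina predeceased; the 3/16 allotted to Catalina's branch passes to Catalina's issue by representation.
The 3/16 is divided into 2 equal shares of 3/32 among Ramiro, Elena.
Ramiro is living and takes 3/32.
Elena is living and takes 3/32.
Valentina predeceased; the 3/16 allotted to Valentina's branch passes to Valentina's issue by representation.
The 3/16 is divided into 2 equal shares of 3/32 among Soledad, Diego.
Soledad is living and takes 3/32.
Diego is living and takes 3/32.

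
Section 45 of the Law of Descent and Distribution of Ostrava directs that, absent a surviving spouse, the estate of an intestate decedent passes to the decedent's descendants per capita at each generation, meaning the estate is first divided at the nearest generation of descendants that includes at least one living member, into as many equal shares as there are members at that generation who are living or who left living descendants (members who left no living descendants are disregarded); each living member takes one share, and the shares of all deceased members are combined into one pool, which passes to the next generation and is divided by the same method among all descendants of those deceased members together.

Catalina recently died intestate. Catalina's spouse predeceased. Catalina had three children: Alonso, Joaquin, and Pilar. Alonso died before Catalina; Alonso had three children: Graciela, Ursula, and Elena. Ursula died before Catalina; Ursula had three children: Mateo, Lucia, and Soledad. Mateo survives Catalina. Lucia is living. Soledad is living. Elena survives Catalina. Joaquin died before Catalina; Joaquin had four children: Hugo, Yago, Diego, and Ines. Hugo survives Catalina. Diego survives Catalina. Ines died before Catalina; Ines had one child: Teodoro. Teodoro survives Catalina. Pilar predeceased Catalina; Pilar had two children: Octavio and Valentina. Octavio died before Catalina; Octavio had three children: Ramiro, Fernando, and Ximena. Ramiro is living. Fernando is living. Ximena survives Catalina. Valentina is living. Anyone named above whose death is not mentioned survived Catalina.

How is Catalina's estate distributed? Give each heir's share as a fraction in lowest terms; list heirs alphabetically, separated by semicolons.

There is no surviving spouse, so the entire estate passes to Catalina's descendants per capita at each generation.
No one at generation 1 (Alonso, Joaquin, Pilar) is living; moving to the next generation.
At generation 2 (Graciela, Ursula, Elena, Hugo, Yago, Diego, Ines, Octavio, Valentina) there are 9 shares of (1)/9 = 1/9 each.
Living: Graciela, Elena, Hugo, Yago, Diego, and Valentina — each takes 1/9.
Deceased: Ursula, Ines, and Octavio. Their combined 1/3 is pooled and carried to generation 3.
At generation 3 (Mateo, Lucia, Soledad, Teodoro, Ramiro, Fernando, Ximena) there are 7 shares of (1/3)/7 = 1/21 each.
Living: Mateo, Lucia, Soledad, Teodoro, Ramiro, Fernando, and Ximena — each takes 1/21.

Diego 1/9; Elena 1/9; Fernando 1/21; Graciela 1/9; Hugo 1/9; Lucia 1/21; Mateo 1/21; Ramiro 1/21; Soledad 1/21; Teodoro 1/21; Valentina 1/9; Ximena 1/21; Yago 1/9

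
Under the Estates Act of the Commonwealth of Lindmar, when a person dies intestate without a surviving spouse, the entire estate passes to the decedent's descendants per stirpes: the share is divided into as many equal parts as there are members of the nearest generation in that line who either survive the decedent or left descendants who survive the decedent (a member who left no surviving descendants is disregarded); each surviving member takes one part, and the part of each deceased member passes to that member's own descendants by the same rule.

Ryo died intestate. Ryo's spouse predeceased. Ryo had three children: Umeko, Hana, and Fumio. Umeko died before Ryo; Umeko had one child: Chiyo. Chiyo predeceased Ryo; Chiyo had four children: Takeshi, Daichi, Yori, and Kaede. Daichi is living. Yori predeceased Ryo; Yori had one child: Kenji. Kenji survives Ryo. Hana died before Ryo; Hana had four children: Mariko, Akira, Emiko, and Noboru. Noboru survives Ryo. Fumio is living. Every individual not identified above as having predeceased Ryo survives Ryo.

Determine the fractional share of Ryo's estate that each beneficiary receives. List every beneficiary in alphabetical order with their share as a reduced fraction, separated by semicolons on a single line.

There is no surviving spouse, so the entire estate passes to Ryo's descendants per stirpes.
The estate is divided into 3 equal shares of 1/3 among Umeko, Hana, Fumio.
Umeko predeceased; the 1/3 allotted to Umeko's branch passes to Umeko's issue by representation.
Chiyo's line is the sole branch at this level, so the full 1/3 passes to Chiyo's issue by representation.
The 1/3 is divided into 4 equal shares of 1/12 among Takeshi, Daichi, Yori, Kaede.
Takeshi is living and takes 1/12.
Daichi is living and takes 1/12.
Yori predeceased; the 1/12 allotted to Yori's branch passes to Yori's issue by representation.
Kenji is the sole taker at this level and receives the full 1/12.
Kaede is living and takes 1/12.
Hana predeceased; the 1/3 allotted to Hana's branch passes to Hana's issue by representation.
The 1/3 is divided into 4 equal shares of 1/12 among Mariko, Akira, Emiko, Noboru.
Mariko is living and takes 1/12.
Akira is living and takes 1/12.
Emiko is living and takes 1/12.
Noboru is living and takes 1/12.
Fumio is living and takes 1/3.

Akira 1/12; Daichi 1/12; Emiko 1/12; Fumio 1/3; Kaede 1/12; Kenji 1/12; Mariko 1/12; Noboru 1/12; Takeshi 1/12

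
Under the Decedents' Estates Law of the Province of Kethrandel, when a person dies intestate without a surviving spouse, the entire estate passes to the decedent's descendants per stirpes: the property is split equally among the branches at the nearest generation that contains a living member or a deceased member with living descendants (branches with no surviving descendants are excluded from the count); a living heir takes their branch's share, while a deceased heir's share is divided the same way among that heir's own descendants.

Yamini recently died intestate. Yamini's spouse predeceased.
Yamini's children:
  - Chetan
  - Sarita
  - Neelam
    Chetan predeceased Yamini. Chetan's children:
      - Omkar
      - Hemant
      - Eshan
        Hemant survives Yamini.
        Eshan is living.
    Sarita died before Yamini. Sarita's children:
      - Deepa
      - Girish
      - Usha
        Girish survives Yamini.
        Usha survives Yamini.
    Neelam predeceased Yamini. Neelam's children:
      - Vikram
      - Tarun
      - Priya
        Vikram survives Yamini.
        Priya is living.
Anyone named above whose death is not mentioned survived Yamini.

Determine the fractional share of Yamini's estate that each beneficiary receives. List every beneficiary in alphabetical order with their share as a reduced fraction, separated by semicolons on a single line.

There is no surviving spouse, so the entire estate passes to Yamini's descendants per stirpes.
The estate is divided into 3 equal shares of 1/3 among Chetan, Sarita, Neelam.
Chetan predeceased; the 1/3 allotted to Chetan's branch passes to Chetan's issue by representation.
The 1/3 is divided into 3 equal shares of 1/9 among Omkar, Hemant, Eshan.
Omkar is living and takes 1/9.
Hemant is living and takes 1/9.
Eshan is living and takes 1/9.
Sarita predeceased; the 1/3 allotted to Sarita's branch passes to Sarita's issue by representation.
The 1/3 is divided into 3 equal shares of 1/9 among Deepa, Girish, Usha.
Deepa is living and takes 1/9.
Girish is living and takes 1/9.
Usha is living and takes 1/9.
Neelam predeceased; the 1/3 allotted to Neelam's branch passes to Neelam's issue by representation.
The 1/3 is divided into 3 equal shares of 1/9 among Vikram, Tarun, Priya.
Vikram is living and takes 1/9.
Tarun is living and takes 1/9.
Priya is living and takes 1/9.

Deepa 1/9; Eshan 1/9; Girish 1/9; Hemant 1/9; Omkar 1/9; Priya 1/9; Tarun 1/9; Usha 1/9; Vikram 1/9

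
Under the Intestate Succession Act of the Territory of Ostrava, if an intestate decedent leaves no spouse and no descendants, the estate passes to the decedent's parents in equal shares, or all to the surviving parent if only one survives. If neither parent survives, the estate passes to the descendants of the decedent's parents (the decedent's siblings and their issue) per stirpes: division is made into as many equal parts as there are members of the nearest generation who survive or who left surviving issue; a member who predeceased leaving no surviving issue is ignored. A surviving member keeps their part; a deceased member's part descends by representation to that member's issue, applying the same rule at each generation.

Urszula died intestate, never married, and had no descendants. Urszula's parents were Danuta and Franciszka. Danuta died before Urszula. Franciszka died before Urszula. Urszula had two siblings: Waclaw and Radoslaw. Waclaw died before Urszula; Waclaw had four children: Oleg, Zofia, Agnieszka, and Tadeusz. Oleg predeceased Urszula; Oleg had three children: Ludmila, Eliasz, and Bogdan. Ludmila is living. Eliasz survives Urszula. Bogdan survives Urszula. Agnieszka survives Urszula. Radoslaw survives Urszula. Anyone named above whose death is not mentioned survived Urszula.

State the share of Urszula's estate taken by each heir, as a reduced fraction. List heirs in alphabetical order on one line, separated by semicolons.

Agnieszka 1/8; Bogdan 1/24; Eliasz 1/24; Ludmila 1/24; Radoslaw 1/2; Tadeusz 1/8; Zofia 1/8

Neither parent survives and there are no descendants, so the estate passes to Urszula's siblings and their issue per stirpes.
The estate is divided into 2 equal shares of 1/2 among Waclaw, Radoslaw.
Waclaw predeceased; the 1/2 allotted to Waclaw's branch passes to Waclaw's issue by representation.
The 1/2 is divided into 4 equal shares of 1/8 among Oleg, Zofia, Agnieszka, Tadeusz.
Oleg predeceased; the 1/8 allotted to Oleg's branch passes to Oleg's issue by representation.
The 1/8 is divided into 3 equal shares of 1/24 among Ludmila, Eliasz, Bogdan.
Ludmila is living and takes 1/24.
Eliasz is living and takes 1/24.
Bogdan is living and takes 1/24.
Zofia is living and takes 1/8.
Agnieszka is living and takes 1/8.
Tadeusz is living and takes 1/8.
Radoslaw is living and takes 1/2.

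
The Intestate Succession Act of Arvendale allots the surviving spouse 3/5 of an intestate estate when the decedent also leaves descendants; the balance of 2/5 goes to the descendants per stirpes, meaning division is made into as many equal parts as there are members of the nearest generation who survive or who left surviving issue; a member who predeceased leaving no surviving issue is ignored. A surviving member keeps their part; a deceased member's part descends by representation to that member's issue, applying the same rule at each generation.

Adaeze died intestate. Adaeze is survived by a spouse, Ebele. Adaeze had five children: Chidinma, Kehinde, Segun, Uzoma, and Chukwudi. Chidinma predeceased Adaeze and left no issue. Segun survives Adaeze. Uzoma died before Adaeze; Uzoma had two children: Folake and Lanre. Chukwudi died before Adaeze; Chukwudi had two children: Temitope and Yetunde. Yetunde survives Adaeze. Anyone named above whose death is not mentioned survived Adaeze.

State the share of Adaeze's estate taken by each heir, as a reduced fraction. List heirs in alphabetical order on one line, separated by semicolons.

Ebele, as surviving spouse, takes 3/5.
The remaining 2/5 passes to Adaeze's descendants per stirpes.
Chidinma left no surviving issue, so that branch lapses and is disregarded.
The 2/5 is divided into 4 equal shares of 1/10 among Kehinde, Segun, Uzoma, Chukwudi.
Kehinde is living and takes 1/10.
Segun is living and takes 1/10.
Uzoma predeceased; the 1/10 allotted to Uzoma's branch passes to Uzoma's issue by representation.
The 1/10 is divided into 2 equal shares of 1/20 among Folake, Lanre.
Folake is living and takes 1/20.
Lanre is living and takes 1/20.
Chukwudi predeceased; the 1/10 allotted to Chukwudi's branch passes to Chukwudi's issue by representation.
The 1/10 is divided into 2 equal shares of 1/20 among Temitope, Yetunde.
Temitope is living and takes 1/20.
Yetunde is living and takes 1/20.

Ebele 3/5; Folake 1/20; Kehinde 1/10; Lanre 1/20; Segun 1/10; Temitope 1/20; Yetunde 1/20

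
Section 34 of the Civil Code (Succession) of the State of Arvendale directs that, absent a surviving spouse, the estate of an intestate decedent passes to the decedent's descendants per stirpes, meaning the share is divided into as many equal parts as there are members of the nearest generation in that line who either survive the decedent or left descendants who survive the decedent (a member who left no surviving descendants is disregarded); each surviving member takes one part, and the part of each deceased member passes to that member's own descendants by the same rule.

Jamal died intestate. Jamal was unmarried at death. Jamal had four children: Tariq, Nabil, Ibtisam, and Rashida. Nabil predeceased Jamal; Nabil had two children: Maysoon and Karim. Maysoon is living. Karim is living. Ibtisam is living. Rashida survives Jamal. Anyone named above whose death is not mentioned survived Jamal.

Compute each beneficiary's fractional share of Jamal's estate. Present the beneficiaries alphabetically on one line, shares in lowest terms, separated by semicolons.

There is no surviving spouse, so the entire estate passes to Jamal's descendants per stirpes.
The estate is divided into 4 equal shares of 1/4 among Tariq, Nabil, Ibtisam, Rashida.
Tariq is living and takes 1/4.
Nabil predeceased; the 1/4 allotted to Nabil's branch passes to Nabil's issue by representation.
The 1/4 is divided into 2 equal shares of 1/8 among Maysoon, Karim.
Maysoon is living and takes 1/8.
Karim is living and takes 1/8.
Ibtisam is living and takes 1/4.
Rashida is living and takes 1/4.

Ibtisam 1/4; Karim 1/8; Maysoon 1/8; Rashida 1/4; Tariq 1/4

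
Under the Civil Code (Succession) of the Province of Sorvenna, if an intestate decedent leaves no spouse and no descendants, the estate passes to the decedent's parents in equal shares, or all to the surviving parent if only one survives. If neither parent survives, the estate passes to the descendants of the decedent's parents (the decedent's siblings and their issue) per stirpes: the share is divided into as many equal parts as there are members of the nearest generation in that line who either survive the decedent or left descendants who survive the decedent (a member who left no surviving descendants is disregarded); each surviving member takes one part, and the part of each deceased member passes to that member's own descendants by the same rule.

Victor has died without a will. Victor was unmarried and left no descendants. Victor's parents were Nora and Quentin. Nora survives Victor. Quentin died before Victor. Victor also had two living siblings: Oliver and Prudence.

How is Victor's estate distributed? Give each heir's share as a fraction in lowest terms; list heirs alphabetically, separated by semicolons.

Nora 1

Only one parent, Nora, survives, so Nora takes the entire estate. The siblings take nothing because a surviving parent has priority.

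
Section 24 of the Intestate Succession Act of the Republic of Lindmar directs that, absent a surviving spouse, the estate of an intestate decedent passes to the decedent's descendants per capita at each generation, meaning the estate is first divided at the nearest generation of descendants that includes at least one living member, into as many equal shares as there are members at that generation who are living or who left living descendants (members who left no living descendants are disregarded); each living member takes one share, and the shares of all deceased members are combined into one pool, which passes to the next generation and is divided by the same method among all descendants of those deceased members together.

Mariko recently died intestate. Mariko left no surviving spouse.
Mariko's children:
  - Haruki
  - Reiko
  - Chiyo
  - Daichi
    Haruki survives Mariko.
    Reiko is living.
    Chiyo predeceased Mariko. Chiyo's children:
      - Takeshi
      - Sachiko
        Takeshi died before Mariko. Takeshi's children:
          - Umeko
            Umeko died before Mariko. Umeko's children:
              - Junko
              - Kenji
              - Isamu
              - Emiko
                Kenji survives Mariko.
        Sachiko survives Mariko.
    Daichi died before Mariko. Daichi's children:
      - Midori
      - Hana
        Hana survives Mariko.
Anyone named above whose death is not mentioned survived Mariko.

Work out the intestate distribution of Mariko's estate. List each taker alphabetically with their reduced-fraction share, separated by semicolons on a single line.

Emiko 1/32; Hana 1/8; Haruki 1/4; Isamu 1/32; Junko 1/32; Kenji 1/32; Midori 1/8; Reiko 1/4; Sachiko 1/8

There is no surviving spouse, so the entire estate passes to Mariko's descendants per capita at each generation.
At generation 1 (Haruki, Reiko, Chiyo, Daichi) there are 4 shares of (1)/4 = 1/4 each.
Living: Haruki and Reiko — each takes 1/4.
Deceased: Chiyo and Daichi. Their combined 1/2 is pooled and carried to generation 2.
At generation 2 (Takeshi, Sachiko, Midori, Hana) there are 4 shares of (1/2)/4 = 1/8 each.
Living: Sachiko, Midori, and Hana — each takes 1/8.
Deceased: Takeshi. That 1/8 share is carried to generation 3.
At generation 3 (Umeko) there are 1 shares of (1/8)/1 = 1/8 each.
Deceased: Umeko. That 1/8 share is carried to generation 4.
At generation 4 (Junko, Kenji, Isamu, Emiko) there are 4 shares of (1/8)/4 = 1/32 each.
Living: Junko, Kenji, Isamu, and Emiko — each takes 1/32.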